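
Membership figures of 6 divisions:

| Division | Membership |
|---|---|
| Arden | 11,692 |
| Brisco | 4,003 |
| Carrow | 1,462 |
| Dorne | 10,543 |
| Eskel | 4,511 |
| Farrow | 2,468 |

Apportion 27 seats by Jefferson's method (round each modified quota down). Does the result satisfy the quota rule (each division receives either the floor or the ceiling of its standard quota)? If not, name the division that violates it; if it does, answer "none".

Standard quotas: Arden 9.103, Brisco 3.117, Carrow 1.138, Dorne 8.208, Eskel 3.512, Farrow 1.922.
Jefferson allocation: Arden 9, Brisco 3, Carrow 1, Dorne 9, Eskel 3, Farrow 2.
Every allocation lies between the lower and upper quota.

none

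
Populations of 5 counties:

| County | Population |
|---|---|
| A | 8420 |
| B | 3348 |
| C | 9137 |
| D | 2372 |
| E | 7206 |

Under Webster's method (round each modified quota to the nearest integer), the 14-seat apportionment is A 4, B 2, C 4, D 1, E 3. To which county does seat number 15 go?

Priority for the next seat is population ÷ (current seats + 0.5).
Priorities: A 1871.111, B 1339.200, C 2030.444, D 1581.333, E 2058.857.
Highest priority: E.

E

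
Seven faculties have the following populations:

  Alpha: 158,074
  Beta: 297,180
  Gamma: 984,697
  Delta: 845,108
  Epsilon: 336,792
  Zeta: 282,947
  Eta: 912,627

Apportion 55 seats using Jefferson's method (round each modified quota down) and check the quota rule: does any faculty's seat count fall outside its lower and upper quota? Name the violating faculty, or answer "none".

Standard quotas: Alpha 2.277, Beta 4.282, Gamma 14.187, Delta 12.176, Epsilon 4.852, Zeta 4.077, Eta 13.149.
Jefferson allocation: Alpha 2, Beta 4, Gamma 15, Delta 12, Epsilon 5, Zeta 4, Eta 13.
Every allocation lies between the lower and upper quota.

none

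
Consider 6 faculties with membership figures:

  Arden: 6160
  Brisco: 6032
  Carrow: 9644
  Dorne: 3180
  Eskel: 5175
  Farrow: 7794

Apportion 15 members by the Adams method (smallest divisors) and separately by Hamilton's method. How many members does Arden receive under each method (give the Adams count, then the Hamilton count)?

2 and 3

Adams: Arden 2, Brisco 2, Carrow 4, Dorne 2, Eskel 2, Farrow 3.
Hamilton: Arden 3, Brisco 2, Carrow 4, Dorne 1, Eskel 2, Farrow 3.
Arden gets 2 under Adams and 3 under Hamilton.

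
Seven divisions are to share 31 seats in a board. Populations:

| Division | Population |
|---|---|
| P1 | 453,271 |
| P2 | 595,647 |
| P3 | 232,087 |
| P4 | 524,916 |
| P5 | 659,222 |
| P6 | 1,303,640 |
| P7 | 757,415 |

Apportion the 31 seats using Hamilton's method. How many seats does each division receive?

Total 4526198; standard divisor 4526198/31 ≈ 146006.387.
Standard quotas: P1 3.1045, P2 4.0796, P3 1.5896, P4 3.5952, P5 4.5150, P6 8.9287, P7 5.1875.
Lower quotas: P1 3, P2 4, P3 1, P4 3, P5 4, P6 8, P7 5 (sum 28, leaving 3 seats).
Remainders in descending order: P6 0.9287, P4 0.5952, P3 0.5896, P5 0.5150, P7 0.1875, P1 0.1045, P2 0.0796.
The surplus seats go to P6, P4, P3.

P1: 3, P2: 4, P3: 2, P4: 4, P5: 4, P6: 9, P7: 5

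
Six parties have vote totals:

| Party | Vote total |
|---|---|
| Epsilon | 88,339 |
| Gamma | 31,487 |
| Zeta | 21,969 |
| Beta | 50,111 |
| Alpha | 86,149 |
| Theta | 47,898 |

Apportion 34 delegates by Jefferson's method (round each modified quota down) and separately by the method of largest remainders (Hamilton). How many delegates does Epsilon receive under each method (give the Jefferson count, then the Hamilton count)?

Jefferson: Epsilon 10, Gamma 3, Zeta 2, Beta 5, Alpha 9, Theta 5.
Hamilton: Epsilon 9, Gamma 3, Zeta 3, Beta 5, Alpha 9, Theta 5.
Epsilon gets 10 under Jefferson and 9 under Hamilton.

10 and 9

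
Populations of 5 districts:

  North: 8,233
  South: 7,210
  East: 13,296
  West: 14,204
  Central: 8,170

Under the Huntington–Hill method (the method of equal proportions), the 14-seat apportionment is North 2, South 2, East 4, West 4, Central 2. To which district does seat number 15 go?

Priority for the next seat is population ÷ (√(s·(s+1))).
Priorities: North 3361.108, South 2943.470, East 2973.076, West 3176.111, Central 3335.389.
Highest priority: North.

North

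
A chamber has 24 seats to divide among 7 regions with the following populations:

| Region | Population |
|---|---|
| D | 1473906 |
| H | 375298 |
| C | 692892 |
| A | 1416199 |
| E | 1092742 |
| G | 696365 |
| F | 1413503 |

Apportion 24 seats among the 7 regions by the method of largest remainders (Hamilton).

Total 7160905; standard divisor 7160905/24 ≈ 298371.042.
Standard quotas: D 4.9398, H 1.2578, C 2.3222, A 4.7464, E 3.6624, G 2.3339, F 4.7374.
Lower quotas: D 4, H 1, C 2, A 4, E 3, G 2, F 4 (sum 20, leaving 4 seats).
Remainders in descending order: D 0.9398, A 0.7464, F 0.7374, E 0.6624, G 0.3339, C 0.3222, H 0.2578.
Largest remainders: D, A, F, E receive the extra seats.

D: 5, H: 1, C: 2, A: 5, E: 4, G: 2, F: 5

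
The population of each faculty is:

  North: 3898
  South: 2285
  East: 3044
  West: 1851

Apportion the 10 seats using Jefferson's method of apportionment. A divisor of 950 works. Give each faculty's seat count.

With modified divisor 950: modified quotas North 4.103, South 2.405, East 3.204, West 1.948.
Rounding down: North 4, South 2, East 3, West 1 (total 10).

North=4, South=2, East=3, West=1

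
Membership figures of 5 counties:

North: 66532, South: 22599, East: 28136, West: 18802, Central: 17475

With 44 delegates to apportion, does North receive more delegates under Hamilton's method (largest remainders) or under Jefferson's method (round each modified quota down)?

Hamilton: North 19, South 7, East 8, West 5, Central 5.
Jefferson: North 20, South 6, East 8, West 5, Central 5.
North gets 19 under Hamilton and 20 under Jefferson.

Jefferson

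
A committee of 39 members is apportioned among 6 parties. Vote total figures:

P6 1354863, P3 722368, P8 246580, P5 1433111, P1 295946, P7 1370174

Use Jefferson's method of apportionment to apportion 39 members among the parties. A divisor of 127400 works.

With modified divisor 127400: modified quotas P6 10.635, P3 5.670, P8 1.935, P5 11.249, P1 2.323, P7 10.755.
Rounding down: P6 10, P3 5, P8 1, P5 11, P1 2, P7 10 (total 39).

P6 10, P3 5, P8 1, P5 11, P1 2, P7 10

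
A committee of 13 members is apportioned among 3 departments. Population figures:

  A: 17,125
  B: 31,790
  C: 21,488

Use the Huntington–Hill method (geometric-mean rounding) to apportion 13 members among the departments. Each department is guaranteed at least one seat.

A: 3, B: 6, C: 4

With divisor 5374: modified quotas A 3.187, B 5.916, C 3.999.
Geometric-mean thresholds: A √(3·4)=3.464, B √(5·6)=5.477, C √(3·4)=3.464.
Each quota rounded against its threshold gives A 3, B 6, C 4 (total 13).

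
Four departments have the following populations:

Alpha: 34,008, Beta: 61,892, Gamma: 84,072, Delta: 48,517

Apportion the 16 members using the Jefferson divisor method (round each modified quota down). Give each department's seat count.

Standard divisor 228489/16 ≈ 14280.562; standard quotas: Alpha 2.381, Beta 4.334, Gamma 5.887, Delta 3.397.
Rounding down gives 2, 4, 5, 3 = 14 seats, so the divisor must be adjusted.
With modified divisor 12300: modified quotas Alpha 2.765, Beta 5.032, Gamma 6.835, Delta 3.944.
Rounding down: Alpha 2, Beta 5, Gamma 6, Delta 3 (total 16).

Alpha 2, Beta 5, Gamma 6, Delta 3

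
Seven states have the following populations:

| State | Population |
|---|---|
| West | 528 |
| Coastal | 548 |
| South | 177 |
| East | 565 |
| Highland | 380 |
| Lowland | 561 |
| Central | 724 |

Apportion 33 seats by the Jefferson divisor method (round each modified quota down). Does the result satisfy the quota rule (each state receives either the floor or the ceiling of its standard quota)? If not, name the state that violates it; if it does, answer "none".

none

Standard quotas: West 5.003, Coastal 5.192, South 1.677, East 5.353, Highland 3.600, Lowland 5.315, Central 6.860.
Jefferson allocation: West 5, Coastal 5, South 1, East 6, Highland 4, Lowland 5, Central 7.
Every allocation lies between the lower and upper quota.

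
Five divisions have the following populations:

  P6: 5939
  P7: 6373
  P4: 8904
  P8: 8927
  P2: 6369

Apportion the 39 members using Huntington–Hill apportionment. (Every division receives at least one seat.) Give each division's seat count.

P6 6, P7 7, P4 9, P8 10, P2 7

With divisor 940: modified quotas P6 6.318, P7 6.780, P4 9.472, P8 9.497, P2 6.776.
Geometric-mean thresholds: P6 √(6·7)=6.481, P7 √(6·7)=6.481, P4 √(9·10)=9.487, P8 √(9·10)=9.487, P2 √(6·7)=6.481.
Each quota rounded against its threshold gives P6 6, P7 7, P4 9, P8 10, P2 7 (total 39).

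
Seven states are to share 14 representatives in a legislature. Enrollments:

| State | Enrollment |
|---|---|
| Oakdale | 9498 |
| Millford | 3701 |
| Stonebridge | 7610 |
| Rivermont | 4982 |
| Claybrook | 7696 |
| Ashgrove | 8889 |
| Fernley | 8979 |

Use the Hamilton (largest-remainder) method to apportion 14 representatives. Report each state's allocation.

Total 51355; standard divisor 51355/14 ≈ 3668.214.
Standard quotas: Oakdale 2.5893, Millford 1.0089, Stonebridge 2.0746, Rivermont 1.3582, Claybrook 2.0980, Ashgrove 2.4232, Fernley 2.4478.
Lower quotas: Oakdale 2, Millford 1, Stonebridge 2, Rivermont 1, Claybrook 2, Ashgrove 2, Fernley 2 (sum 12, leaving 2 seats).
Remainders in descending order: Oakdale 0.5893, Fernley 0.4478, Ashgrove 0.4232, Rivermont 0.3582, Claybrook 0.0980, Stonebridge 0.0746, Millford 0.0089.
Largest remainders: Oakdale, Fernley receive the extra seats.

Oakdale 3, Millford 1, Stonebridge 2, Rivermont 1, Claybrook 2, Ashgrove 2, Fernley 3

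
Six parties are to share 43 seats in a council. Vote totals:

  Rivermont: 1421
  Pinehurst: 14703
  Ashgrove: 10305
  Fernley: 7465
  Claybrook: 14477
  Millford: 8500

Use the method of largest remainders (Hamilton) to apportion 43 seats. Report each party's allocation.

Rivermont 1; Pinehurst 11; Ashgrove 8; Fernley 6; Claybrook 11; Millford 6

Standard divisor: 56871 ÷ 43 ≈ 1322.581.
Standard quotas: Rivermont 1.0744, Pinehurst 11.1169, Ashgrove 7.7916, Fernley 5.6443, Claybrook 10.9460, Millford 6.4268.
Lower quotas: Rivermont 1, Pinehurst 11, Ashgrove 7, Fernley 5, Claybrook 10, Millford 6 (sum 40, leaving 3 seats).
Remainders in descending order: Claybrook 0.9460, Ashgrove 0.7916, Fernley 0.6443, Millford 0.4268, Pinehurst 0.1169, Rivermont 0.0744.
Largest remainders: Claybrook, Ashgrove, Fernley receive the extra seats.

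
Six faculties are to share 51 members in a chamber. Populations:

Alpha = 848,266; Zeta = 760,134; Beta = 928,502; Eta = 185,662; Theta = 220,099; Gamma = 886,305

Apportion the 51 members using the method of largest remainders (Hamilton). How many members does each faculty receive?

Alpha 11; Zeta 10; Beta 12; Eta 3; Theta 3; Gamma 12

Total 3828968; standard divisor 3828968/51 ≈ 75077.804.
Standard quotas: Alpha 11.2985, Zeta 10.1246, Beta 12.3672, Eta 2.4729, Theta 2.9316, Gamma 11.8052.
Lower quotas: Alpha 11, Zeta 10, Beta 12, Eta 2, Theta 2, Gamma 11 (sum 48, leaving 3 seats).
Remainders in descending order: Theta 0.9316, Gamma 0.8052, Eta 0.4729, Beta 0.3672, Alpha 0.2985, Zeta 0.1246.
The surplus seats go to Theta, Gamma, Eta.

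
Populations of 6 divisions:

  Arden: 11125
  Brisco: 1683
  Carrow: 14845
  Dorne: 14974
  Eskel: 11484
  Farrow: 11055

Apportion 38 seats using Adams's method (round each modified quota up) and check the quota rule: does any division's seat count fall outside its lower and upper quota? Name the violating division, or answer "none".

none

Standard quotas: Arden 6.487, Brisco 0.981, Carrow 8.657, Dorne 8.732, Eskel 6.697, Farrow 6.446.
Adams allocation: Arden 6, Brisco 1, Carrow 9, Dorne 9, Eskel 7, Farrow 6.
Every allocation lies between the lower and upper quota.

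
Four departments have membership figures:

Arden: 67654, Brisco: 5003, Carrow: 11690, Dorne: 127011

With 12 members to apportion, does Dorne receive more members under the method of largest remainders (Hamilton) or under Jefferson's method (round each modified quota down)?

Hamilton: Arden 4, Brisco 0, Carrow 1, Dorne 7.
Jefferson: Arden 4, Brisco 0, Carrow 0, Dorne 8.
Dorne gets 7 under Hamilton and 8 under Jefferson.

Jefferson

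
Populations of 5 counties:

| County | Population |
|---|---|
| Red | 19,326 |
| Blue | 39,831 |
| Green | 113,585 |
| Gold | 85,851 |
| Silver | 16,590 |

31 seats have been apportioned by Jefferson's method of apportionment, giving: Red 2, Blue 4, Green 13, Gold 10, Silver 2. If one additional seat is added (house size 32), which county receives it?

Green

Priority for the next seat is population ÷ (current seats + 1).
Priorities: Red 6442.000, Blue 7966.200, Green 8113.214, Gold 7804.636, Silver 5530.000.
Highest priority: Green.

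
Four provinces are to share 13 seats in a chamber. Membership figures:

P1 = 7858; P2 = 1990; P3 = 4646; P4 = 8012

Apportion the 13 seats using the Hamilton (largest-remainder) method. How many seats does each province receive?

Total 22506; standard divisor 22506/13 ≈ 1731.231.
Standard quotas: P1 4.5390, P2 1.1495, P3 2.6836, P4 4.6279.
Lower quotas: P1 4, P2 1, P3 2, P4 4 (sum 11, leaving 2 seats).
Remainders in descending order: P3 0.6836, P4 0.6279, P1 0.5390, P2 0.1495.
The surplus seats go to P3, P4.

P1 4; P2 1; P3 3; P4 5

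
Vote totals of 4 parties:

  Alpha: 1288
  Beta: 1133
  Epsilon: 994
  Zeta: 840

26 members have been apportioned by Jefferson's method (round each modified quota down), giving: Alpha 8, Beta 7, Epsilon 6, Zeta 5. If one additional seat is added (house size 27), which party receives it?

Alpha

Priority for the next seat is population ÷ (current seats + 1).
Priorities: Alpha 143.111, Beta 141.625, Epsilon 142.000, Zeta 140.000.
Highest priority: Alpha.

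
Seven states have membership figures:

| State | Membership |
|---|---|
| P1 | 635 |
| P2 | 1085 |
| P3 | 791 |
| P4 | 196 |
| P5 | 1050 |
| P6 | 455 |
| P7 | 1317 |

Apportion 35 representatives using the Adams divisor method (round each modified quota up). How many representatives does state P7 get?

8

Standard divisor 5529/35 ≈ 157.971; standard quotas: P1 4.020, P2 6.868, P3 5.007, P4 1.241, P5 6.647, P6 2.880, P7 8.337.
Rounding up gives 5, 7, 6, 2, 7, 3, 9 = 39 seats, so the divisor must be adjusted.
With modified divisor 180: modified quotas P1 3.528, P2 6.028, P3 4.394, P4 1.089, P5 5.833, P6 2.528, P7 7.317.
Rounding up: P1 4, P2 7, P3 5, P4 2, P5 6, P6 3, P7 8 (total 35).
P7 receives 8.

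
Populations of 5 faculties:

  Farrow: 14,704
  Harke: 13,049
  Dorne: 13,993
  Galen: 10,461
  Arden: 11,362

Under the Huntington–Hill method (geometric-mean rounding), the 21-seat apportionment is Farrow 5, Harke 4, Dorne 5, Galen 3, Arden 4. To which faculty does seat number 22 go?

Galen

Priority for the next seat is population ÷ (√(s·(s+1))).
Priorities: Farrow 2684.571, Harke 2917.845, Dorne 2554.761, Galen 3019.831, Arden 2540.620.
Highest priority: Galen.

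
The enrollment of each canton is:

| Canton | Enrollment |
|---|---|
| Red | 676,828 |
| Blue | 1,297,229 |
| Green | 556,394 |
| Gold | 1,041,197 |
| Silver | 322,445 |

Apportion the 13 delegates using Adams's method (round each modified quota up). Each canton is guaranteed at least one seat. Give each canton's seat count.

Standard divisor 3894093/13 ≈ 299545.615; standard quotas: Red 2.260, Blue 4.331, Green 1.857, Gold 3.476, Silver 1.076.
Rounding up gives 3, 5, 2, 4, 2 = 16 seats, so the divisor must be adjusted.
With modified divisor 342700: modified quotas Red 1.975, Blue 3.785, Green 1.624, Gold 3.038, Silver 0.941.
Rounding up: Red 2, Blue 4, Green 2, Gold 4, Silver 1 (total 13).

Red=2, Blue=4, Green=2, Gold=4, Silver=1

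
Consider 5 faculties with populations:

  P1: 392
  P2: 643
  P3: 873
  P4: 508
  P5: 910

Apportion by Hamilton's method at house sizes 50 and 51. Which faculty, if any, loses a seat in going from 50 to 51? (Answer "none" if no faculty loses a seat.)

none

At 50 seats: P1 6, P2 10, P3 13, P4 7, P5 14.
At 51 seats: P1 6, P2 10, P3 13, P4 8, P5 14.
No faculty's allocation decreased.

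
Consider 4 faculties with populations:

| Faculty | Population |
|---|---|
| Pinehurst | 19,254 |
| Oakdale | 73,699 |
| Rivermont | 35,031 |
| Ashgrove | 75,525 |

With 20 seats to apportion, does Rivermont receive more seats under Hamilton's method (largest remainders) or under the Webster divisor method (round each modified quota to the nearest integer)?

Hamilton

Hamilton: Pinehurst 2, Oakdale 7, Rivermont 4, Ashgrove 7.
Webster: Pinehurst 2, Oakdale 7, Rivermont 3, Ashgrove 8.
Rivermont gets 4 under Hamilton and 3 under Webster.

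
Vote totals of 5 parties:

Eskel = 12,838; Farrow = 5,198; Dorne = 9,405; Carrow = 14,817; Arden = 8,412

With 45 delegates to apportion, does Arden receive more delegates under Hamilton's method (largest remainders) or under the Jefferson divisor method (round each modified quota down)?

Hamilton: Eskel 11, Farrow 5, Dorne 8, Carrow 13, Arden 8.
Jefferson: Eskel 12, Farrow 4, Dorne 8, Carrow 14, Arden 7.
Arden gets 8 under Hamilton and 7 under Jefferson.

Hamilton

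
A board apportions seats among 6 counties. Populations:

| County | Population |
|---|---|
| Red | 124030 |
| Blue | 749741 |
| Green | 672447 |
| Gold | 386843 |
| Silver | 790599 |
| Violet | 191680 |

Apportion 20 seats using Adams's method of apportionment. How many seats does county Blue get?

Standard divisor 2915340/20 ≈ 145767; standard quotas: Red 0.851, Blue 5.143, Green 4.613, Gold 2.654, Silver 5.424, Violet 1.315.
Rounding up gives 1, 6, 5, 3, 6, 2 = 23 seats, so the divisor must be adjusted.
With modified divisor 177800: modified quotas Red 0.698, Blue 4.217, Green 3.782, Gold 2.176, Silver 4.447, Violet 1.078.
Rounding up: Red 1, Blue 5, Green 4, Gold 3, Silver 5, Violet 2 (total 20).
Blue receives 5.

5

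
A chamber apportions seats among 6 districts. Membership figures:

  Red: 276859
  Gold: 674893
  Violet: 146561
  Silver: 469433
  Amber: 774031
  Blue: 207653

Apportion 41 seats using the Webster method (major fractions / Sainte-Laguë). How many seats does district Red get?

4

Standard divisor 2549430/41 ≈ 62181.22; standard quotas: Red 4.452, Gold 10.854, Violet 2.357, Silver 7.549, Amber 12.448, Blue 3.339.
Rounding to the nearest integer gives 4, 11, 2, 8, 12, 3 = 40 seats, so the divisor must be adjusted.
With modified divisor 61803: modified quotas Red 4.480, Gold 10.920, Violet 2.371, Silver 7.596, Amber 12.524, Blue 3.360.
Rounding to the nearest integer: Red 4, Gold 11, Violet 2, Silver 8, Amber 13, Blue 3 (total 41).
Red receives 4.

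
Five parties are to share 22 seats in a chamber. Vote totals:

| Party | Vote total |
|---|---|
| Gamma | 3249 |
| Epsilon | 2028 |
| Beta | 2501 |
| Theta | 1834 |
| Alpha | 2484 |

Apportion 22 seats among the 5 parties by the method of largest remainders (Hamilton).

Gamma 6, Epsilon 4, Beta 5, Theta 3, Alpha 4

The standard divisor is 12096/22 ≈ 549.818.
Standard quotas: Gamma 5.909, Epsilon 3.688, Beta 4.549, Theta 3.336, Alpha 4.518.
Lower quotas: Gamma 5, Epsilon 3, Beta 4, Theta 3, Alpha 4 (sum 19, leaving 3 seats).
Remainders in descending order: Gamma 0.909, Epsilon 0.688, Beta 0.549, Alpha 0.518, Theta 0.336.
Largest remainders: Gamma, Epsilon, Beta receive the extra seats.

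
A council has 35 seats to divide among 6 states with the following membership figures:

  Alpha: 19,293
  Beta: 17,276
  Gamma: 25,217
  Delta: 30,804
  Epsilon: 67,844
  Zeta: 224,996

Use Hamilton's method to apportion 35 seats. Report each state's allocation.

Alpha=2; Beta=2; Gamma=2; Delta=3; Epsilon=6; Zeta=20

The standard divisor is 385430/35 ≈ 11012.286.
Standard quotas: Alpha 1.7520, Beta 1.5688, Gamma 2.2899, Delta 2.7972, Epsilon 6.1608, Zeta 20.4314.
Lower quotas: Alpha 1, Beta 1, Gamma 2, Delta 2, Epsilon 6, Zeta 20 (sum 32, leaving 3 seats).
Remainders in descending order: Delta 0.7972, Alpha 0.7520, Beta 0.5688, Zeta 0.4314, Gamma 0.2899, Epsilon 0.1608.
The surplus seats go to Delta, Alpha, Beta.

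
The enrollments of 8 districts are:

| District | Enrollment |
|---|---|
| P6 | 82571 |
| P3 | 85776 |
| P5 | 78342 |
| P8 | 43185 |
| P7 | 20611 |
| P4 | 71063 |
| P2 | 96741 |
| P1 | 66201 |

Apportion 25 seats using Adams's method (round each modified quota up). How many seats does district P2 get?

Standard divisor 544490/25 ≈ 21779.6; standard quotas: P6 3.791, P3 3.938, P5 3.597, P8 1.983, P7 0.946, P4 3.263, P2 4.442, P1 3.040.
Rounding up gives 4, 4, 4, 2, 1, 4, 5, 4 = 28 seats, so the divisor must be adjusted.
With modified divisor 25100: modified quotas P6 3.290, P3 3.417, P5 3.121, P8 1.721, P7 0.821, P4 2.831, P2 3.854, P1 2.637.
Rounding up: P6 4, P3 4, P5 4, P8 2, P7 1, P4 3, P2 4, P1 3 (total 25).
P2 receives 4.

4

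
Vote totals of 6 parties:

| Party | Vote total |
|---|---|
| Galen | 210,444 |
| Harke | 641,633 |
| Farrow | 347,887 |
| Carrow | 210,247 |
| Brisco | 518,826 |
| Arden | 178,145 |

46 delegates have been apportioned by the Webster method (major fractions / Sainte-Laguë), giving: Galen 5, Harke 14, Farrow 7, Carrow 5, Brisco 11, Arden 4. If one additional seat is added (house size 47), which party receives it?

Farrow

Priority for the next seat is population ÷ (current seats + 0.5).
Priorities: Galen 38262.545, Harke 44250.552, Farrow 46384.933, Carrow 38226.727, Brisco 45115.304, Arden 39587.778.
Highest priority: Farrow.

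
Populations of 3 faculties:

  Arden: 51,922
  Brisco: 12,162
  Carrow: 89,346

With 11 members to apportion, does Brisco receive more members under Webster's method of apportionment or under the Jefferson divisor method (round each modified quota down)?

Webster: Arden 4, Brisco 1, Carrow 6.
Jefferson: Arden 4, Brisco 0, Carrow 7.
Brisco gets 1 under Webster and 0 under Jefferson.

Webster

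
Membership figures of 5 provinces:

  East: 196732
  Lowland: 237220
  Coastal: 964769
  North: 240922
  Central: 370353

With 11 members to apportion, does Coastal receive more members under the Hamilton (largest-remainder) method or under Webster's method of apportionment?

Webster

Hamilton: East 1, Lowland 1, Coastal 5, North 2, Central 2.
Webster: East 1, Lowland 1, Coastal 6, North 1, Central 2.
Coastal gets 5 under Hamilton and 6 under Webster.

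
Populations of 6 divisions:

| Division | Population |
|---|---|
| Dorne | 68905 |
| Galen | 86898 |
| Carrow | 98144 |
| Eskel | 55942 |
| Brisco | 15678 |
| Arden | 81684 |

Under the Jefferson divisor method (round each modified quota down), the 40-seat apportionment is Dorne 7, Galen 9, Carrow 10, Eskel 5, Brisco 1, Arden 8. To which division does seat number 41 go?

Eskel

Priority for the next seat is population ÷ (current seats + 1).
Priorities: Dorne 8613.125, Galen 8689.800, Carrow 8922.182, Eskel 9323.667, Brisco 7839.000, Arden 9076.000.
Highest priority: Eskel.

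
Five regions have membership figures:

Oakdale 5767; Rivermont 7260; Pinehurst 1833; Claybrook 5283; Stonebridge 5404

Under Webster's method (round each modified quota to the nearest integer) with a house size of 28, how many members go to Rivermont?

Standard divisor 25547/28 ≈ 912.393; standard quotas: Oakdale 6.321, Rivermont 7.957, Pinehurst 2.009, Claybrook 5.790, Stonebridge 5.923.
Rounding to the nearest integer gives Oakdale 6, Rivermont 8, Pinehurst 2, Claybrook 6, Stonebridge 6 — total 28, matching the house size, so no adjustment is needed.
Rivermont receives 8.

8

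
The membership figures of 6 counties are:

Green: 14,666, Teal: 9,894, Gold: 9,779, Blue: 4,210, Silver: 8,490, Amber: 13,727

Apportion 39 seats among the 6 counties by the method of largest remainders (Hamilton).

The standard divisor is 60766/39 ≈ 1558.103.
Standard quotas: Green 9.4127, Teal 6.3500, Gold 6.2762, Blue 2.7020, Silver 5.4489, Amber 8.8101.
Lower quotas: Green 9, Teal 6, Gold 6, Blue 2, Silver 5, Amber 8 (sum 36, leaving 3 seats).
Remainders in descending order: Amber 0.8101, Blue 0.7020, Silver 0.4489, Green 0.4127, Teal 0.3500, Gold 0.2762.
The surplus seats go to Amber, Blue, Silver.

Green: 9, Teal: 6, Gold: 6, Blue: 3, Silver: 6, Amber: 9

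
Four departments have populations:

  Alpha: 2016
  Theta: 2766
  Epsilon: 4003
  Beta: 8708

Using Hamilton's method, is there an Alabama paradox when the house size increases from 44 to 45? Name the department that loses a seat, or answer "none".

At 44 seats: Alpha 5, Theta 7, Epsilon 10, Beta 22.
At 45 seats: Alpha 5, Theta 7, Epsilon 10, Beta 23.
No department's allocation decreased.

none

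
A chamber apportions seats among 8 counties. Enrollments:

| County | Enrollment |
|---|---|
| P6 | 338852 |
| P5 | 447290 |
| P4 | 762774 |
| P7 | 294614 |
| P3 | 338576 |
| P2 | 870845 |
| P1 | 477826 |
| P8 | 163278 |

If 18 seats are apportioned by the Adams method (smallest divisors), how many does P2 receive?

4

Standard divisor 3694055/18 ≈ 205225.278; standard quotas: P6 1.651, P5 2.180, P4 3.717, P7 1.436, P3 1.650, P2 4.243, P1 2.328, P8 0.796.
Rounding up gives 2, 3, 4, 2, 2, 5, 3, 1 = 22 seats, so the divisor must be adjusted.
With modified divisor 272300: modified quotas P6 1.244, P5 1.643, P4 2.801, P7 1.082, P3 1.243, P2 3.198, P1 1.755, P8 0.600.
Rounding up: P6 2, P5 2, P4 3, P7 2, P3 2, P2 4, P1 2, P8 1 (total 18).
P2 receives 4.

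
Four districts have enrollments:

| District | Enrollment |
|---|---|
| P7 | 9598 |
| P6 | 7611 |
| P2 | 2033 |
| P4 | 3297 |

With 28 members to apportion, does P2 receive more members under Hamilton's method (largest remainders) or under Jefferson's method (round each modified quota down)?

Hamilton: P7 12, P6 9, P2 3, P4 4.
Jefferson: P7 12, P6 10, P2 2, P4 4.
P2 gets 3 under Hamilton and 2 under Jefferson.

Hamilton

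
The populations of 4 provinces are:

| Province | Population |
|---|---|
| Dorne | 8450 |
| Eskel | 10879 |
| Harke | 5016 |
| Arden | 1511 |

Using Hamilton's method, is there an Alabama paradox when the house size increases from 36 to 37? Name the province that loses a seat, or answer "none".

At 36 seats: Dorne 12, Eskel 15, Harke 7, Arden 2.
At 37 seats: Dorne 12, Eskel 16, Harke 7, Arden 2.
No province's allocation decreased.

none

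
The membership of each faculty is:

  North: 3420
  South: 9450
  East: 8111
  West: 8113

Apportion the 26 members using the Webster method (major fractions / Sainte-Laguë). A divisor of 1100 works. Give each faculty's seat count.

With modified divisor 1100: modified quotas North 3.109, South 8.591, East 7.374, West 7.375.
Rounding to the nearest integer: North 3, South 9, East 7, West 7 (total 26).

North: 3; South: 9; East: 7; West: 7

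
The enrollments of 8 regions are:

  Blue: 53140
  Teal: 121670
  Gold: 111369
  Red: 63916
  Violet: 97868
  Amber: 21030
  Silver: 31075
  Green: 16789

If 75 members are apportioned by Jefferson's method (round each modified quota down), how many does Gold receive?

Standard divisor 516857/75 ≈ 6891.427; standard quotas: Blue 7.711, Teal 17.655, Gold 16.161, Red 9.275, Violet 14.201, Amber 3.052, Silver 4.509, Green 2.436.
Rounding down gives 7, 17, 16, 9, 14, 3, 4, 2 = 72 seats, so the divisor must be adjusted.
With modified divisor 6540: modified quotas Blue 8.125, Teal 18.604, Gold 17.029, Red 9.773, Violet 14.965, Amber 3.216, Silver 4.752, Green 2.567.
Rounding down: Blue 8, Teal 18, Gold 17, Red 9, Violet 14, Amber 3, Silver 4, Green 2 (total 75).
Gold receives 17.

17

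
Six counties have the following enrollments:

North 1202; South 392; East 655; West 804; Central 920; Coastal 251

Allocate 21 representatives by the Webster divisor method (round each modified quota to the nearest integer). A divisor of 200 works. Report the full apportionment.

North: 6, South: 2, East: 3, West: 4, Central: 5, Coastal: 1

With modified divisor 200: modified quotas North 6.010, South 1.960, East 3.275, West 4.020, Central 4.600, Coastal 1.255.
Rounding to the nearest integer: North 6, South 2, East 3, West 4, Central 5, Coastal 1 (total 21).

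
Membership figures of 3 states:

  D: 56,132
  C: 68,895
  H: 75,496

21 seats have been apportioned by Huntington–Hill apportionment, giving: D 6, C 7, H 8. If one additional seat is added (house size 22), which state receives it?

Priority for the next seat is population ÷ (√(s·(s+1))).
Priorities: D 8661.356, C 9206.482, H 8897.289.
Highest priority: C.

C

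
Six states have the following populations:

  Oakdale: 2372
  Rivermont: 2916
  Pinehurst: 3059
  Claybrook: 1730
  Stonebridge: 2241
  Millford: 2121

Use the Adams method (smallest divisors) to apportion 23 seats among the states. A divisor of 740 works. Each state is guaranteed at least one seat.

With modified divisor 740: modified quotas Oakdale 3.205, Rivermont 3.941, Pinehurst 4.134, Claybrook 2.338, Stonebridge 3.028, Millford 2.866.
Rounding up: Oakdale 4, Rivermont 4, Pinehurst 5, Claybrook 3, Stonebridge 4, Millford 3 (total 23).

Oakdale=4; Rivermont=4; Pinehurst=5; Claybrook=3; Stonebridge=4; Millford=3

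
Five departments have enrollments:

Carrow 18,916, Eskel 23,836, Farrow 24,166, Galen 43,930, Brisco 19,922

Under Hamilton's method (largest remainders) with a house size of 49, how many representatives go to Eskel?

9

The standard divisor is 130770/49 ≈ 2668.776.
Standard quotas: Carrow 7.0879, Eskel 8.9314, Farrow 9.0551, Galen 16.4607, Brisco 7.4648.
Lower quotas: Carrow 7, Eskel 8, Farrow 9, Galen 16, Brisco 7 (sum 47, leaving 2 seats).
Remainders in descending order: Eskel 0.9314, Brisco 0.4648, Galen 0.4607, Carrow 0.0879, Farrow 0.0551.
Largest remainders: Eskel, Brisco receive the extra seats.
Eskel receives 9.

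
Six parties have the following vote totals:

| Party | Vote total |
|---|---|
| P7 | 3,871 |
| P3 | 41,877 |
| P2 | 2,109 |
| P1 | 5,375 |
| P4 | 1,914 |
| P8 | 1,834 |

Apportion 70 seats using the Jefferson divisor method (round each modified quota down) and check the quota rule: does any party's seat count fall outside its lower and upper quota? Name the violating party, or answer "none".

P3

Standard quotas: P7 4.756, P3 51.446, P2 2.591, P1 6.603, P4 2.351, P8 2.253.
Jefferson allocation: P7 4, P3 54, P2 2, P1 6, P4 2, P8 2.
P3 has quota 51.446 (lower 51, upper 52) but receives 54 — outside the quota interval.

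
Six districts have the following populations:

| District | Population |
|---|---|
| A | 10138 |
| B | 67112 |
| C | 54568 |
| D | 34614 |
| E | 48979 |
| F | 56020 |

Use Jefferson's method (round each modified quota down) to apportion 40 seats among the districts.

A 1, B 10, C 8, D 5, E 7, F 9

Standard divisor 271431/40 ≈ 6785.775; standard quotas: A 1.494, B 9.890, C 8.042, D 5.101, E 7.218, F 8.256.
Rounding down gives 1, 9, 8, 5, 7, 8 = 38 seats, so the divisor must be adjusted.
With modified divisor 6200: modified quotas A 1.635, B 10.825, C 8.801, D 5.583, E 7.900, F 9.035.
Rounding down: A 1, B 10, C 8, D 5, E 7, F 9 (total 40).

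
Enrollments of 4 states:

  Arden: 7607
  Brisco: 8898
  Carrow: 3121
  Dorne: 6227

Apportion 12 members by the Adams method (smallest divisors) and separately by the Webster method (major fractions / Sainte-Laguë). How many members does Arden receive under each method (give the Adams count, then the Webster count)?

3 and 4

Adams: Arden 3, Brisco 4, Carrow 2, Dorne 3.
Webster: Arden 4, Brisco 4, Carrow 1, Dorne 3.
Arden gets 3 under Adams and 4 under Webster.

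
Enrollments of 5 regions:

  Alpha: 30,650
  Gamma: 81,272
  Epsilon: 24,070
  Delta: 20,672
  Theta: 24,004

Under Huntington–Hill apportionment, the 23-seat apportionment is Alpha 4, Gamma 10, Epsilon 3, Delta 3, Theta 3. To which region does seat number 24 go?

Priority for the next seat is population ÷ (√(s·(s+1))).
Priorities: Alpha 6853.548, Gamma 7748.981, Epsilon 6948.410, Delta 5967.492, Theta 6929.358.
Highest priority: Gamma.

Gamma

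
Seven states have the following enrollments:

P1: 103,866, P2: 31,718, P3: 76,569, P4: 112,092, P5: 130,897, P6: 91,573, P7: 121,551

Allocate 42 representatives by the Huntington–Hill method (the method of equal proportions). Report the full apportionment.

With divisor 16135: modified quotas P1 6.437, P2 1.966, P3 4.746, P4 6.947, P5 8.113, P6 5.675, P7 7.533.
Geometric-mean thresholds: P1 √(6·7)=6.481, P2 √(1·2)=1.414, P3 √(4·5)=4.472, P4 √(6·7)=6.481, P5 √(8·9)=8.485, P6 √(5·6)=5.477, P7 √(7·8)=7.483.
Each quota rounded against its threshold gives P1 6, P2 2, P3 5, P4 7, P5 8, P6 6, P7 8 (total 42).

P1: 6, P2: 2, P3: 5, P4: 7, P5: 8, P6: 6, P7: 8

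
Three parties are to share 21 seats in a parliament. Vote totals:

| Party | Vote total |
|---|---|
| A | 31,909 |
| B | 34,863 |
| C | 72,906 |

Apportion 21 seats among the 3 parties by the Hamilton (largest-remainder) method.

Standard divisor: 139678 ÷ 21 ≈ 6651.333.
Standard quotas: A 4.7974, B 5.2415, C 10.9611.
Lower quotas: A 4, B 5, C 10 (sum 19, leaving 2 seats).
Remainders in descending order: C 0.9611, A 0.7974, B 0.2415.
Largest remainders: C, A receive the extra seats.

A: 5, B: 5, C: 11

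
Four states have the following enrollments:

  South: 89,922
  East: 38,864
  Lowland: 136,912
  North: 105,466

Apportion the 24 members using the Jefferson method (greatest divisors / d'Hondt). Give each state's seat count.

South: 6; East: 2; Lowland: 9; North: 7

Standard divisor 371164/24 ≈ 15465.167; standard quotas: South 5.814, East 2.513, Lowland 8.853, North 6.820.
Rounding down gives 5, 2, 8, 6 = 21 seats, so the divisor must be adjusted.
With modified divisor 14300: modified quotas South 6.288, East 2.718, Lowland 9.574, North 7.375.
Rounding down: South 6, East 2, Lowland 9, North 7 (total 24).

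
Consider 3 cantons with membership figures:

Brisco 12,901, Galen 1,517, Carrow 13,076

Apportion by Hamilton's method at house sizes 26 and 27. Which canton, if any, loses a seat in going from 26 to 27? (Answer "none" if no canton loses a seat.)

Galen

At 26 seats: Brisco 12, Galen 2, Carrow 12.
At 27 seats: Brisco 13, Galen 1, Carrow 13.
Galen drops from 2 to 1.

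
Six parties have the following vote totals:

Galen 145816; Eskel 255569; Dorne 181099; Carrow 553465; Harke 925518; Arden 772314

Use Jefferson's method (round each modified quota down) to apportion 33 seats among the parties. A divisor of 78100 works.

With modified divisor 78100: modified quotas Galen 1.867, Eskel 3.272, Dorne 2.319, Carrow 7.087, Harke 11.850, Arden 9.889.
Rounding down: Galen 1, Eskel 3, Dorne 2, Carrow 7, Harke 11, Arden 9 (total 33).

Galen: 1, Eskel: 3, Dorne: 2, Carrow: 7, Harke: 11, Arden: 9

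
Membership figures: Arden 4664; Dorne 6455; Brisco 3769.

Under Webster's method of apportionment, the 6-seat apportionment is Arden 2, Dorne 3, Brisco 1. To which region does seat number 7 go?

Priority for the next seat is population ÷ (current seats + 0.5).
Priorities: Arden 1865.600, Dorne 1844.286, Brisco 2512.667.
Highest priority: Brisco.

Brisco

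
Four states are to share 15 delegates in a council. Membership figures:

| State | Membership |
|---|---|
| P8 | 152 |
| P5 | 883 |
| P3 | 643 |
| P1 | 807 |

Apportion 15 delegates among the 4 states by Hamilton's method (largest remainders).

P8: 1, P5: 5, P3: 4, P1: 5

The standard divisor is 2485/15 ≈ 165.667.
Standard quotas: P8 0.918, P5 5.330, P3 3.881, P1 4.871.
Lower quotas: P8 0, P5 5, P3 3, P1 4 (sum 12, leaving 3 seats).
Remainders in descending order: P8 0.918, P3 0.881, P1 0.871, P5 0.330.
The surplus seats go to P8, P3, P1.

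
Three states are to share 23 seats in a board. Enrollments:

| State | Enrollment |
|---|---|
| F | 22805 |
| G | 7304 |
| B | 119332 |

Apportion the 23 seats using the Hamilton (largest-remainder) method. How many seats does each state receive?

F 4, G 1, B 18

Standard divisor: 149441 ÷ 23 ≈ 6497.435.
Standard quotas: F 3.5098, G 1.1241, B 18.3660.
Lower quotas: F 3, G 1, B 18 (sum 22, leaving 1 seat).
Remainders in descending order: F 0.5098, B 0.3660, G 0.1241.
The surplus seat goes to F.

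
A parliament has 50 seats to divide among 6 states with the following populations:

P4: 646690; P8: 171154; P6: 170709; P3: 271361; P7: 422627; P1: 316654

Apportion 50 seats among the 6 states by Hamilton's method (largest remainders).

P4=16, P8=4, P6=4, P3=7, P7=11, P1=8

Total 1999195; standard divisor 1999195/50 ≈ 39983.9.
Standard quotas: P4 16.1738, P8 4.2806, P6 4.2694, P3 6.7868, P7 10.5699, P1 7.9195.
Lower quotas: P4 16, P8 4, P6 4, P3 6, P7 10, P1 7 (sum 47, leaving 3 seats).
Remainders in descending order: P1 0.9195, P3 0.7868, P7 0.5699, P8 0.2806, P6 0.2694, P4 0.1738.
Largest remainders: P1, P3, P7 receive the extra seats.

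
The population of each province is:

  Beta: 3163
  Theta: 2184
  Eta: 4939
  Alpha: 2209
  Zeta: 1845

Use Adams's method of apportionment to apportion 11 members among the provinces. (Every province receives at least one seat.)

Beta=2; Theta=2; Eta=3; Alpha=2; Zeta=2

Standard divisor 14340/11 ≈ 1303.636; standard quotas: Beta 2.426, Theta 1.675, Eta 3.789, Alpha 1.694, Zeta 1.415.
Rounding up gives 3, 2, 4, 2, 2 = 13 seats, so the divisor must be adjusted.
With modified divisor 1700: modified quotas Beta 1.861, Theta 1.285, Eta 2.905, Alpha 1.299, Zeta 1.085.
Rounding up: Beta 2, Theta 2, Eta 3, Alpha 2, Zeta 2 (total 11).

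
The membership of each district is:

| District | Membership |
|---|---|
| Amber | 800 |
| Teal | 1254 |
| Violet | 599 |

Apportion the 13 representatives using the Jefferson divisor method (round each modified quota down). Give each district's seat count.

Amber 4; Teal 6; Violet 3

Standard divisor 2653/13 ≈ 204.077; standard quotas: Amber 3.920, Teal 6.145, Violet 2.935.
Rounding down gives 3, 6, 2 = 11 seats, so the divisor must be adjusted.
With modified divisor 190: modified quotas Amber 4.211, Teal 6.600, Violet 3.153.
Rounding down: Amber 4, Teal 6, Violet 3 (total 13).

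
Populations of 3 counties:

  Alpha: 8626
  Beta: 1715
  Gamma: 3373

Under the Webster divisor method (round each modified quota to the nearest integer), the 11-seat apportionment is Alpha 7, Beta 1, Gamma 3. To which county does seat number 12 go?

Priority for the next seat is population ÷ (current seats + 0.5).
Priorities: Alpha 1150.133, Beta 1143.333, Gamma 963.714.
Highest priority: Alpha.

Alpha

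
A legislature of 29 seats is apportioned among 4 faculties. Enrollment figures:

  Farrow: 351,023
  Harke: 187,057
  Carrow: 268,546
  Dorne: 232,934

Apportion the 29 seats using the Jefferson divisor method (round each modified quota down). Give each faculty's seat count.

Farrow: 10; Harke: 5; Carrow: 8; Dorne: 6

Standard divisor 1039560/29 ≈ 35846.897; standard quotas: Farrow 9.792, Harke 5.218, Carrow 7.491, Dorne 6.498.
Rounding down gives 9, 5, 7, 6 = 27 seats, so the divisor must be adjusted.
With modified divisor 33400: modified quotas Farrow 10.510, Harke 5.601, Carrow 8.040, Dorne 6.974.
Rounding down: Farrow 10, Harke 5, Carrow 8, Dorne 6 (total 29).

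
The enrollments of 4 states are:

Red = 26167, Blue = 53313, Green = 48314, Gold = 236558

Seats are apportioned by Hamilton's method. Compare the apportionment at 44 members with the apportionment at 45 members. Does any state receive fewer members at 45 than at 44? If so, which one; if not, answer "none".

none

At 44 seats: Red 3, Blue 6, Green 6, Gold 29.
At 45 seats: Red 3, Blue 7, Green 6, Gold 29.
No state's allocation decreased.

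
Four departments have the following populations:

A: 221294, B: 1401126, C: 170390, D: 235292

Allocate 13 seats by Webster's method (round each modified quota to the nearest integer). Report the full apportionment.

A: 1, B: 9, C: 1, D: 2

Standard divisor 2028102/13 ≈ 156007.846; standard quotas: A 1.418, B 8.981, C 1.092, D 1.508.
Rounding to the nearest integer gives A 1, B 9, C 1, D 2 — total 13, matching the house size, so no adjustment is needed.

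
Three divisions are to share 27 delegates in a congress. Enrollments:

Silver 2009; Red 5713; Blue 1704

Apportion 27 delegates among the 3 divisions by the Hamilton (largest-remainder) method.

Standard divisor: 9426 ÷ 27 ≈ 349.111.
Standard quotas: Silver 5.7546, Red 16.3644, Blue 4.8810.
Lower quotas: Silver 5, Red 16, Blue 4 (sum 25, leaving 2 seats).
Remainders in descending order: Blue 0.8810, Silver 0.7546, Red 0.3644.
Largest remainders: Blue, Silver receive the extra seats.

Silver: 6; Red: 16; Blue: 5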